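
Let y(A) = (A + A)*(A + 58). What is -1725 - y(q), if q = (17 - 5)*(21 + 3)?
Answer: -201021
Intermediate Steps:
q = 288 (q = 12*24 = 288)
y(A) = 2*A*(58 + A) (y(A) = (2*A)*(58 + A) = 2*A*(58 + A))
-1725 - y(q) = -1725 - 2*288*(58 + 288) = -1725 - 2*288*346 = -1725 - 1*199296 = -1725 - 199296 = -201021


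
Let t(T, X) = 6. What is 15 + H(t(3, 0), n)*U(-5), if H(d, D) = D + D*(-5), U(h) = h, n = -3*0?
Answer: 15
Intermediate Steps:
n = 0
H(d, D) = -4*D (H(d, D) = D - 5*D = -4*D)
15 + H(t(3, 0), n)*U(-5) = 15 - 4*0*(-5) = 15 + 0*(-5) = 15 + 0 = 15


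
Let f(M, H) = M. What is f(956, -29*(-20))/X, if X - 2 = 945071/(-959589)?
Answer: 917367084/974107 ≈ 941.75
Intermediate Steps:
X = 974107/959589 (X = 2 + 945071/(-959589) = 2 + 945071*(-1/959589) = 2 - 945071/959589 = 974107/959589 ≈ 1.0151)
f(956, -29*(-20))/X = 956/(974107/959589) = 956*(959589/974107) = 917367084/974107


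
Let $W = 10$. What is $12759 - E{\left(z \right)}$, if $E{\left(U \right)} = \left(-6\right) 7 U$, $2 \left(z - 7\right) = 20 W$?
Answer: $17253$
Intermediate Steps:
$z = 107$ ($z = 7 + \frac{20 \cdot 10}{2} = 7 + \frac{1}{2} \cdot 200 = 7 + 100 = 107$)
$E{\left(U \right)} = - 42 U$
$12759 - E{\left(z \right)} = 12759 - \left(-42\right) 107 = 12759 - -4494 = 12759 + 4494 = 17253$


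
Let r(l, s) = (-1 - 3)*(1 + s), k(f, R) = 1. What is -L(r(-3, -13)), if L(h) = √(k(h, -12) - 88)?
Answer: -I*√87 ≈ -9.3274*I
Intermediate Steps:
r(l, s) = -4 - 4*s (r(l, s) = -4*(1 + s) = -4 - 4*s)
L(h) = I*√87 (L(h) = √(1 - 88) = √(-87) = I*√87)
-L(r(-3, -13)) = -I*√87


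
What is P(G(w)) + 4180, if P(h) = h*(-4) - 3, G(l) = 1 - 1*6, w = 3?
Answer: 4197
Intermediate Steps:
G(l) = -5 (G(l) = 1 - 6 = -5)
P(h) = -3 - 4*h (P(h) = -4*h - 3 = -3 - 4*h)
P(G(w)) + 4180 = (-3 - 4*(-5)) + 4180 = (-3 + 20) + 4180 = 17 + 4180 = 4197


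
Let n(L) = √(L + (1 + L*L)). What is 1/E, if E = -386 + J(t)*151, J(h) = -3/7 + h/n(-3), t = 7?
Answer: -22085/2133282 - 7399*√7/2133282 ≈ -0.019529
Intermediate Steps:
n(L) = √(1 + L + L²) (n(L) = √(L + (1 + L²)) = √(1 + L + L²))
J(h) = -3/7 + h*√7/7 (J(h) = -3/7 + h/(√(1 - 3 + (-3)²)) = -3*⅐ + h/(√(1 - 3 + 9)) = -3/7 + h/(√7) = -3/7 + h*(√7/7) = -3/7 + h*√7/7)
E = -3155/7 + 151*√7 (E = -386 + (-3/7 + (⅐)*7*√7)*151 = -386 + (-3/7 + √7)*151 = -386 + (-453/7 + 151*√7) = -3155/7 + 151*√7 ≈ -51.206)
1/E = 1/(-3155/7 + 151*√7)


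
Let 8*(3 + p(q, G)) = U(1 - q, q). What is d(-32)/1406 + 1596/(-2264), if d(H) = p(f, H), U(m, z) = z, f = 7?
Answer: -2248787/3183184 ≈ -0.70646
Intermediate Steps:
p(q, G) = -3 + q/8
d(H) = -17/8 (d(H) = -3 + (⅛)*7 = -3 + 7/8 = -17/8)
d(-32)/1406 + 1596/(-2264) = -17/8/1406 + 1596/(-2264) = -17/8*1/1406 + 1596*(-1/2264) = -17/11248 - 399/566 = -2248787/3183184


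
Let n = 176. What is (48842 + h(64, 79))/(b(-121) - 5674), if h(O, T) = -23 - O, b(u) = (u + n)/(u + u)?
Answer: -1072610/124833 ≈ -8.5924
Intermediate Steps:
b(u) = (176 + u)/(2*u) (b(u) = (u + 176)/(u + u) = (176 + u)/((2*u)) = (176 + u)*(1/(2*u)) = (176 + u)/(2*u))
(48842 + h(64, 79))/(b(-121) - 5674) = (48842 + (-23 - 1*64))/((½)*(176 - 121)/(-121) - 5674) = (48842 + (-23 - 64))/((½)*(-1/121)*55 - 5674) = (48842 - 87)/(-5/22 - 5674) = 48755/(-124833/22) = 48755*(-22/124833) = -1072610/124833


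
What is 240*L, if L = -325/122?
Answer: -39000/61 ≈ -639.34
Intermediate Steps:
L = -325/122 (L = -325*1/122 = -325/122 ≈ -2.6639)
240*L = 240*(-325/122) = -39000/61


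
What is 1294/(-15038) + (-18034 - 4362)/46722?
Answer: -99312329/175651359 ≈ -0.56539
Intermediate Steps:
1294/(-15038) + (-18034 - 4362)/46722 = 1294*(-1/15038) - 22396*1/46722 = -647/7519 - 11198/23361 = -99312329/175651359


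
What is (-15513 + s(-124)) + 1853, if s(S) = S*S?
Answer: 1716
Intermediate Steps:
s(S) = S**2
(-15513 + s(-124)) + 1853 = (-15513 + (-124)**2) + 1853 = (-15513 + 15376) + 1853 = -137 + 1853 = 1716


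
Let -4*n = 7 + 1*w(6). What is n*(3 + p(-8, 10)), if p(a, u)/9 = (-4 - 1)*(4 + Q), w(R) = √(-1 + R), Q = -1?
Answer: 231 + 33*√5 ≈ 304.79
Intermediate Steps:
p(a, u) = -135 (p(a, u) = 9*((-4 - 1)*(4 - 1)) = 9*(-5*3) = 9*(-15) = -135)
n = -7/4 - √5/4 (n = -(7 + 1*√(-1 + 6))/4 = -(7 + 1*√5)/4 = -(7 + √5)/4 = -7/4 - √5/4 ≈ -2.3090)
n*(3 + p(-8, 10)) = (-7/4 - √5/4)*(3 - 135) = (-7/4 - √5/4)*(-132) = 231 + 33*√5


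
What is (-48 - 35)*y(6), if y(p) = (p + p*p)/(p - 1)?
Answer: -3486/5 ≈ -697.20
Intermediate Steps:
y(p) = (p + p**2)/(-1 + p)
(-48 - 35)*y(6) = (-48 - 35)*(6*(1 + 6)/(-1 + 6)) = -498*7/5 = -83*42/5 = -3486/5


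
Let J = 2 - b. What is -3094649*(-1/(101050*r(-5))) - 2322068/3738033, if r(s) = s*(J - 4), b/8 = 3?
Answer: -787783259/2042878500 ≈ -0.38562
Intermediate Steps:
b = 24 (b = 8*3 = 24)
J = -22 (J = 2 - 1*24 = 2 - 24 = -22)
r(s) = -26*s (r(s) = s*(-22 - 4) = s*(-26) = -26*s)
-3094649*(-1/(101050*r(-5))) - 2322068/3738033 = -3094649/((-26*(-5))*((47*(-50))*43)) - 2322068/3738033 = -3094649/(130*(-2350*43)) - 2322068*1/3738033 = -3094649/(130*(-101050)) - 2322068/3738033 = -3094649/(-13136500) - 2322068/3738033 = -3094649*(-1/13136500) - 2322068/3738033 = 3094649/13136500 - 2322068/3738033 = -787783259/2042878500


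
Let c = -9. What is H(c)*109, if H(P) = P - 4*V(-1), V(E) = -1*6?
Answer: 1635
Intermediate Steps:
V(E) = -6
H(P) = 24 + P (H(P) = P - 4*(-6) = P + 24 = 24 + P)
H(c)*109 = (24 - 9)*109 = 15*109 = 1635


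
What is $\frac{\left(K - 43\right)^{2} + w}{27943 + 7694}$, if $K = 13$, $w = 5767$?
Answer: $\frac{6667}{35637} \approx 0.18708$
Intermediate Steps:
$\frac{\left(K - 43\right)^{2} + w}{27943 + 7694} = \frac{\left(13 - 43\right)^{2} + 5767}{27943 + 7694} = \frac{\left(-30\right)^{2} + 5767}{35637} = \left(900 + 5767\right) \frac{1}{35637} = 6667 \cdot \frac{1}{35637} = \frac{6667}{35637}$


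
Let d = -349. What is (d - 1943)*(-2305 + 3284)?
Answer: -2243868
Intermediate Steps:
(d - 1943)*(-2305 + 3284) = (-349 - 1943)*(-2305 + 3284) = -2292*979 = -2243868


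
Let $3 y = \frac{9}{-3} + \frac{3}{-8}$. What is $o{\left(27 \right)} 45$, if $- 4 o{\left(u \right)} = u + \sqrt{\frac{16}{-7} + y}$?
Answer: $- \frac{1215}{4} - \frac{45 i \sqrt{2674}}{112} \approx -303.75 - 20.777 i$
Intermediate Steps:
$y = - \frac{9}{8}$ ($y = \frac{\frac{9}{-3} + \frac{3}{-8}}{3} = \frac{9 \left(- \frac{1}{3}\right) + 3 \left(- \frac{1}{8}\right)}{3} = \frac{-3 - \frac{3}{8}}{3} = \frac{1}{3} \left(- \frac{27}{8}\right) = - \frac{9}{8} \approx -1.125$)
$o{\left(u \right)} = - \frac{u}{4} - \frac{i \sqrt{2674}}{112}$ ($o{\left(u \right)} = - \frac{u + \sqrt{\frac{16}{-7} - \frac{9}{8}}}{4} = - \frac{u + \sqrt{16 \left(- \frac{1}{7}\right) - \frac{9}{8}}}{4} = - \frac{u + \sqrt{- \frac{16}{7} - \frac{9}{8}}}{4} = - \frac{u + \sqrt{- \frac{191}{56}}}{4} = - \frac{u + \frac{i \sqrt{2674}}{28}}{4} = - \frac{u}{4} - \frac{i \sqrt{2674}}{112}$)
$o{\left(27 \right)} 45 = \left(\left(- \frac{1}{4}\right) 27 - \frac{i \sqrt{2674}}{112}\right) 45 = \left(- \frac{27}{4} - \frac{i \sqrt{2674}}{112}\right) 45 = - \frac{1215}{4} - \frac{45 i \sqrt{2674}}{112}$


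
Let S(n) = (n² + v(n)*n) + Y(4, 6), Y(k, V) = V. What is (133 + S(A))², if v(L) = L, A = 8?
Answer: 71289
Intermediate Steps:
S(n) = 6 + 2*n² (S(n) = (n² + n*n) + 6 = (n² + n²) + 6 = 2*n² + 6 = 6 + 2*n²)
(133 + S(A))² = (133 + (6 + 2*8²))² = (133 + (6 + 2*64))² = (133 + (6 + 128))² = (133 + 134)² = 267² = 71289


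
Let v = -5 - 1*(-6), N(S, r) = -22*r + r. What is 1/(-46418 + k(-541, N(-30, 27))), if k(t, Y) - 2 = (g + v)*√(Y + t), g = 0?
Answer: -11604/538611541 - I*√277/1077223082 ≈ -2.1544e-5 - 1.545e-8*I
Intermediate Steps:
N(S, r) = -21*r
v = 1 (v = -5 + 6 = 1)
k(t, Y) = 2 + √(Y + t) (k(t, Y) = 2 + (0 + 1)*√(Y + t) = 2 + 1*√(Y + t) = 2 + √(Y + t))
1/(-46418 + k(-541, N(-30, 27))) = 1/(-46418 + (2 + √(-21*27 - 541))) = 1/(-46418 + (2 + √(-567 - 541))) = 1/(-46418 + (2 + √(-1108))) = 1/(-46418 + (2 + 2*I*√277)) = 1/(-46416 + 2*I*√277)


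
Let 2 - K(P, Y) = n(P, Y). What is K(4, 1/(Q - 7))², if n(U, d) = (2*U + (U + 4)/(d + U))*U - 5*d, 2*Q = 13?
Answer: 3136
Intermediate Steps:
Q = 13/2 (Q = (½)*13 = 13/2 ≈ 6.5000)
n(U, d) = -5*d + U*(2*U + (4 + U)/(U + d)) (n(U, d) = (2*U + (4 + U)/(U + d))*U - 5*d = U*(2*U + (4 + U)/(U + d)) - 5*d = -5*d + U*(2*U + (4 + U)/(U + d)))
K(P, Y) = 2 - (P² - 5*Y² + 2*P³ + 4*P - 5*P*Y + 2*Y*P²)/(P + Y)
K(4, 1/(Q - 7))² = ((-1*4² - 2*4 - 2*4³ + 2/(13/2 - 7) + 5*(1/(13/2 - 7))² - 2*4²/(13/2 - 7) + 5*4/(13/2 - 7))/(4 + 1/(13/2 - 7)))² = ((-1*16 - 8 - 2*64 + 2/(-½) + 5*(1/(-½))² - 2*16/(-½) + 5*4/(-½))/(4 + 1/(-½)))² = ((-16 - 8 - 128 + 2*(-2) + 5*(-2)² - 2*(-2)*16 + 5*4*(-2))/(4 - 2))² = ((-16 - 8 - 128 - 4 + 5*4 + 64 - 40)/2)² = ((-16 - 8 - 128 - 4 + 20 + 64 - 40)/2)² = ((½)*(-112))² = (-56)² = 3136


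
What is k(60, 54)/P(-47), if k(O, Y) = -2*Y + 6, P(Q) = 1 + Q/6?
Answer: 612/41 ≈ 14.927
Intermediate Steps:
P(Q) = 1 + Q/6 (P(Q) = 1 + Q*(1/6) = 1 + Q/6)
k(O, Y) = 6 - 2*Y
k(60, 54)/P(-47) = (6 - 2*54)/(1 + (1/6)*(-47)) = (6 - 108)/(1 - 47/6) = -102/(-41/6) = -102*(-6/41) = 612/41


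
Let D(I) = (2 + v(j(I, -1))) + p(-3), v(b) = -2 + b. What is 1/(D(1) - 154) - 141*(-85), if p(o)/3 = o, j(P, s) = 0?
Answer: 1953554/163 ≈ 11985.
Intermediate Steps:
p(o) = 3*o
D(I) = -9 (D(I) = (2 + (-2 + 0)) + 3*(-3) = (2 - 2) - 9 = 0 - 9 = -9)
1/(D(1) - 154) - 141*(-85) = 1/(-9 - 154) - 141*(-85) = 1/(-163) + 11985 = -1/163 + 11985 = 1953554/163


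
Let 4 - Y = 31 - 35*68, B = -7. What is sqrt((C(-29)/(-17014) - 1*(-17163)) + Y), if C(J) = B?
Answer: sqrt(5649417560234)/17014 ≈ 139.70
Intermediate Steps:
C(J) = -7
Y = 2353 (Y = 4 - (31 - 35*68) = 4 - (31 - 2380) = 4 - 1*(-2349) = 4 + 2349 = 2353)
sqrt((C(-29)/(-17014) - 1*(-17163)) + Y) = sqrt((-7/(-17014) - 1*(-17163)) + 2353) = sqrt((-7*(-1/17014) + 17163) + 2353) = sqrt((7/17014 + 17163) + 2353) = sqrt(292011289/17014 + 2353) = sqrt(332045231/17014) = sqrt(5649417560234)/17014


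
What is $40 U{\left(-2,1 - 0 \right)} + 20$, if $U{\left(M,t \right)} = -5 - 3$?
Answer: $-300$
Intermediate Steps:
$U{\left(M,t \right)} = -8$ ($U{\left(M,t \right)} = -5 - 3 = -8$)
$40 U{\left(-2,1 - 0 \right)} + 20 = 40 \left(-8\right) + 20 = -320 + 20 = -300$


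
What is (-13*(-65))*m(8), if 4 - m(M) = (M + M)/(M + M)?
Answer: 2535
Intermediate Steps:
m(M) = 3 (m(M) = 4 - (M + M)/(M + M) = 4 - 2*M/(2*M) = 4 - 2*M*1/(2*M) = 4 - 1*1 = 4 - 1 = 3)
(-13*(-65))*m(8) = -13*(-65)*3 = 845*3 = 2535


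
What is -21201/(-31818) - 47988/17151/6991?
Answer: 282281001073/423895803482 ≈ 0.66592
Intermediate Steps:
-21201/(-31818) - 47988/17151/6991 = -21201*(-1/31818) - 47988*1/17151*(1/6991) = 7067/10606 - 15996/5717*1/6991 = 7067/10606 - 15996/39967547 = 282281001073/423895803482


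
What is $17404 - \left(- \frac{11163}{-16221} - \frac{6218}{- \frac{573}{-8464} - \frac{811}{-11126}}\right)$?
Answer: $\frac{2205956313231389}{35792993657} \approx 61631.0$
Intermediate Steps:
$17404 - \left(- \frac{11163}{-16221} - \frac{6218}{- \frac{573}{-8464} - \frac{811}{-11126}}\right) = 17404 - \left(\left(-11163\right) \left(- \frac{1}{16221}\right) - \frac{6218}{\left(-573\right) \left(- \frac{1}{8464}\right) - - \frac{811}{11126}}\right) = 17404 - \left(\frac{3721}{5407} - \frac{6218}{\frac{573}{8464} + \frac{811}{11126}}\right) = 17404 - \left(\frac{3721}{5407} - \frac{6218}{\frac{6619751}{47085232}}\right) = 17404 - \left(\frac{3721}{5407} - \frac{292775972576}{6619751}\right) = 17404 - - \frac{1583015051624961}{35792993657} = 17404 + \frac{1583015051624961}{35792993657} = \frac{2205956313231389}{35792993657}$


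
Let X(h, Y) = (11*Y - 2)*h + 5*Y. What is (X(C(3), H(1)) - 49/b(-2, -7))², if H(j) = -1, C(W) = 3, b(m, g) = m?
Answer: 1521/4 ≈ 380.25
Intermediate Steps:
X(h, Y) = 5*Y + h*(-2 + 11*Y) (X(h, Y) = (-2 + 11*Y)*h + 5*Y = h*(-2 + 11*Y) + 5*Y = 5*Y + h*(-2 + 11*Y))
(X(C(3), H(1)) - 49/b(-2, -7))² = ((-2*3 + 5*(-1) + 11*(-1)*3) - 49/(-2))² = ((-6 - 5 - 33) - 49*(-½))² = (-44 + 49/2)² = (-39/2)² = 1521/4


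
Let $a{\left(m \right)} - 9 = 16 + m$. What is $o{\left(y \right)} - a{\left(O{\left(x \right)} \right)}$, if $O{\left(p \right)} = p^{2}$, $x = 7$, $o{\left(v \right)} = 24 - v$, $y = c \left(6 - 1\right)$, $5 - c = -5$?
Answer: $-100$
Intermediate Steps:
$c = 10$ ($c = 5 - -5 = 5 + 5 = 10$)
$y = 50$ ($y = 10 \left(6 - 1\right) = 10 \cdot 5 = 50$)
$a{\left(m \right)} = 25 + m$ ($a{\left(m \right)} = 9 + \left(16 + m\right) = 25 + m$)
$o{\left(y \right)} - a{\left(O{\left(x \right)} \right)} = \left(24 - 50\right) - \left(25 + 7^{2}\right) = \left(24 - 50\right) - \left(25 + 49\right) = -26 - 74 = -100$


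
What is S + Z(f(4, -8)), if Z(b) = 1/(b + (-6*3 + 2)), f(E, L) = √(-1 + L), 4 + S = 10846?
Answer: 2873114/265 - 3*I/265 ≈ 10842.0 - 0.011321*I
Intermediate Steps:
S = 10842 (S = -4 + 10846 = 10842)
Z(b) = 1/(-16 + b) (Z(b) = 1/(b + (-18 + 2)) = 1/(b - 16) = 1/(-16 + b))
S + Z(f(4, -8)) = 10842 + 1/(-16 + √(-1 - 8)) = 10842 + 1/(-16 + √(-9)) = 10842 + 1/(-16 + 3*I) = 10842 + (-16 - 3*I)/265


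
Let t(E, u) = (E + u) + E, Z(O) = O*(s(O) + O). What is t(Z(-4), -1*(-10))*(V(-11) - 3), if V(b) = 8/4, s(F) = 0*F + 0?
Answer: -42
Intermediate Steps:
s(F) = 0 (s(F) = 0 + 0 = 0)
V(b) = 2 (V(b) = 8*(1/4) = 2)
Z(O) = O**2 (Z(O) = O*(0 + O) = O*O = O**2)
t(E, u) = u + 2*E
t(Z(-4), -1*(-10))*(V(-11) - 3) = (-1*(-10) + 2*(-4)**2)*(2 - 3) = (10 + 2*16)*(-1) = (10 + 32)*(-1) = 42*(-1) = -42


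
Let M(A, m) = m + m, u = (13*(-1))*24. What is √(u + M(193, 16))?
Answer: 2*I*√70 ≈ 16.733*I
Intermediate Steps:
u = -312 (u = -13*24 = -312)
M(A, m) = 2*m
√(u + M(193, 16)) = √(-312 + 2*16) = √(-312 + 32) = √(-280) = 2*I*√70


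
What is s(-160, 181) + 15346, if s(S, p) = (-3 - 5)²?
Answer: 15410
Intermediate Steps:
s(S, p) = 64 (s(S, p) = (-8)² = 64)
s(-160, 181) + 15346 = 64 + 15346 = 15410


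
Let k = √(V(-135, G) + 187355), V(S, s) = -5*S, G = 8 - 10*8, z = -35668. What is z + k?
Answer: -35668 + √188030 ≈ -35234.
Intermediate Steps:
G = -72 (G = 8 - 80 = -72)
k = √188030 (k = √(-5*(-135) + 187355) = √(675 + 187355) = √188030 ≈ 433.62)
z + k = -35668 + √188030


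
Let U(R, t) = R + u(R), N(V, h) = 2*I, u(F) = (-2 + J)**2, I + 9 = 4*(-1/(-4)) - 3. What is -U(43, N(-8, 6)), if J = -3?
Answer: -68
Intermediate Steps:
I = -11 (I = -9 + (4*(-1/(-4)) - 3) = -9 + (4*(-1*(-1/4)) - 3) = -9 + (4*(1/4) - 3) = -9 + (1 - 3) = -9 - 2 = -11)
u(F) = 25 (u(F) = (-2 - 3)**2 = (-5)**2 = 25)
N(V, h) = -22 (N(V, h) = 2*(-11) = -22)
U(R, t) = 25 + R (U(R, t) = R + 25 = 25 + R)
-U(43, N(-8, 6)) = -(25 + 43) = -1*68 = -68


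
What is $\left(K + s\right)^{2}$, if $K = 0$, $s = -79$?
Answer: $6241$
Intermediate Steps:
$\left(K + s\right)^{2} = \left(0 - 79\right)^{2} = \left(-79\right)^{2} = 6241$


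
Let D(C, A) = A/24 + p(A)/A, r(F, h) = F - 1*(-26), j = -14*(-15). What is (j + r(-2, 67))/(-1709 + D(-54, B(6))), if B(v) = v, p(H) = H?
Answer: -104/759 ≈ -0.13702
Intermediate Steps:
j = 210
r(F, h) = 26 + F (r(F, h) = F + 26 = 26 + F)
D(C, A) = 1 + A/24 (D(C, A) = A/24 + A/A = A*(1/24) + 1 = A/24 + 1 = 1 + A/24)
(j + r(-2, 67))/(-1709 + D(-54, B(6))) = (210 + (26 - 2))/(-1709 + (1 + (1/24)*6)) = (210 + 24)/(-1709 + (1 + 1/4)) = 234/(-1709 + 5/4) = 234/(-6831/4) = 234*(-4/6831) = -104/759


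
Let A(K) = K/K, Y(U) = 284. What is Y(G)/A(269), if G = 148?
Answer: 284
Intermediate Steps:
A(K) = 1
Y(G)/A(269) = 284/1 = 284*1 = 284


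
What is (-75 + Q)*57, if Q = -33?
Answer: -6156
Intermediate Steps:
(-75 + Q)*57 = (-75 - 33)*57 = -108*57 = -6156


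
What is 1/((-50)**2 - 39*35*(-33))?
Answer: 1/47545 ≈ 2.1033e-5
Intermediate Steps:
1/((-50)**2 - 39*35*(-33)) = 1/(2500 - 1365*(-33)) = 1/(2500 + 45045) = 1/47545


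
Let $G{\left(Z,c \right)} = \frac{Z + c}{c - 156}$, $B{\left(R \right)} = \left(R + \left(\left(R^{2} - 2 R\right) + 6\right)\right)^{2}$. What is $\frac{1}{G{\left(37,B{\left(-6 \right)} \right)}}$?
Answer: $\frac{2148}{2341} \approx 0.91756$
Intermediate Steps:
$B{\left(R \right)} = \left(6 + R^{2} - R\right)^{2}$ ($B{\left(R \right)} = \left(R + \left(6 + R^{2} - 2 R\right)\right)^{2} = \left(6 + R^{2} - R\right)^{2}$)
$G{\left(Z,c \right)} = \frac{Z + c}{-156 + c}$
$\frac{1}{G{\left(37,B{\left(-6 \right)} \right)}} = \frac{1}{\frac{1}{-156 + \left(6 + \left(-6\right)^{2} - -6\right)^{2}} \left(37 + \left(6 + \left(-6\right)^{2} - -6\right)^{2}\right)} = \frac{1}{\frac{1}{-156 + \left(6 + 36 + 6\right)^{2}} \left(37 + \left(6 + 36 + 6\right)^{2}\right)} = \frac{1}{\frac{1}{-156 + 48^{2}} \left(37 + 48^{2}\right)} = \frac{1}{\frac{1}{-156 + 2304} \left(37 + 2304\right)} = \frac{1}{\frac{1}{2148} \cdot 2341} = \frac{1}{\frac{2341}{2148}} = \frac{2148}{2341}$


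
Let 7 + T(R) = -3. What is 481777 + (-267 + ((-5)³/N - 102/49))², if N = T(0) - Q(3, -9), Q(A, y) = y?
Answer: 1206590177/2401 ≈ 5.0254e+5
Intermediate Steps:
T(R) = -10 (T(R) = -7 - 3 = -10)
N = -1 (N = -10 - 1*(-9) = -10 + 9 = -1)
481777 + (-267 + ((-5)³/N - 102/49))² = 481777 + (-267 + ((-5)³/(-1) - 102/49))² = 481777 + (-267 + (-125*(-1) - 102*1/49))² = 481777 + (-267 + (125 - 102/49))² = 481777 + (-267 + 6023/49)² = 481777 + (-7060/49)² = 481777 + 49843600/2401 = 1206590177/2401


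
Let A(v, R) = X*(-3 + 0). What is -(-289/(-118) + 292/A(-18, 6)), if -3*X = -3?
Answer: 33589/354 ≈ 94.884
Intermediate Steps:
X = 1 (X = -⅓*(-3) = 1)
A(v, R) = -3 (A(v, R) = 1*(-3 + 0) = 1*(-3) = -3)
-(-289/(-118) + 292/A(-18, 6)) = -(-289/(-118) + 292/(-3)) = -(-289*(-1/118) + 292*(-⅓)) = -(289/118 - 292/3) = -1*(-33589/354) = 33589/354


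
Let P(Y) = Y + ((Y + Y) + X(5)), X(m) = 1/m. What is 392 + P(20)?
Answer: 2261/5 ≈ 452.20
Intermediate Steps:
P(Y) = ⅕ + 3*Y (P(Y) = Y + ((Y + Y) + 1/5) = Y + (2*Y + ⅕) = Y + (⅕ + 2*Y) = ⅕ + 3*Y)
392 + P(20) = 392 + (⅕ + 3*20) = 392 + (⅕ + 60) = 392 + 301/5 = 2261/5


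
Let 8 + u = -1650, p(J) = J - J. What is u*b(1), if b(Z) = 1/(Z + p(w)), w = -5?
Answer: -1658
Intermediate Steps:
p(J) = 0
u = -1658 (u = -8 - 1650 = -1658)
b(Z) = 1/Z (b(Z) = 1/(Z + 0) = 1/Z)
u*b(1) = -1658/1 = -1658*1 = -1658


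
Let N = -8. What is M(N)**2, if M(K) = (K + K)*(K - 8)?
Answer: 65536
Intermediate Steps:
M(K) = 2*K*(-8 + K) (M(K) = (2*K)*(-8 + K) = 2*K*(-8 + K))
M(N)**2 = (2*(-8)*(-8 - 8))**2 = (2*(-8)*(-16))**2 = 256**2 = 65536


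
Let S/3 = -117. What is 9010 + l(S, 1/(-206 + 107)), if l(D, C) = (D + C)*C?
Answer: 88341760/9801 ≈ 9013.5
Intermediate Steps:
S = -351 (S = 3*(-117) = -351)
l(D, C) = C*(C + D) (l(D, C) = (C + D)*C = C*(C + D))
9010 + l(S, 1/(-206 + 107)) = 9010 + (1/(-206 + 107) - 351)/(-206 + 107) = 9010 + (1/(-99) - 351)/(-99) = 9010 - (-1/99 - 351)/99 = 9010 - 1/99*(-34750/99) = 9010 + 34750/9801 = 88341760/9801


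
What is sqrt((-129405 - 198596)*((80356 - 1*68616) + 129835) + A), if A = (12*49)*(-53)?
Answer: I*sqrt(46436772739) ≈ 2.1549e+5*I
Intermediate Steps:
A = -31164 (A = 588*(-53) = -31164)
sqrt((-129405 - 198596)*((80356 - 1*68616) + 129835) + A) = sqrt((-129405 - 198596)*((80356 - 1*68616) + 129835) - 31164) = sqrt(-328001*((80356 - 68616) + 129835) - 31164) = sqrt(-328001*(11740 + 129835) - 31164) = sqrt(-328001*141575 - 31164) = sqrt(-46436741575 - 31164) = sqrt(-46436772739) = I*sqrt(46436772739)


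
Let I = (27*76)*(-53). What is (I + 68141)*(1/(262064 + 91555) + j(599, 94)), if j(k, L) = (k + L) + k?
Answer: -18556008545635/353619 ≈ -5.2475e+7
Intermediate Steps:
j(k, L) = L + 2*k (j(k, L) = (L + k) + k = L + 2*k)
I = -108756 (I = 2052*(-53) = -108756)
(I + 68141)*(1/(262064 + 91555) + j(599, 94)) = (-108756 + 68141)*(1/(262064 + 91555) + (94 + 2*599)) = -40615*(1/353619 + (94 + 1198)) = -40615*(1/353619 + 1292) = -40615*456875749/353619 = -18556008545635/353619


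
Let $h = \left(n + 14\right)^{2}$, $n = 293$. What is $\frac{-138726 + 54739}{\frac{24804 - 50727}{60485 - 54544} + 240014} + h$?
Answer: $\frac{134388891042732}{1425897251} \approx 94249.0$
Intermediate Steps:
$h = 94249$ ($h = \left(293 + 14\right)^{2} = 307^{2} = 94249$)
$\frac{-138726 + 54739}{\frac{24804 - 50727}{60485 - 54544} + 240014} + h = \frac{-138726 + 54739}{\frac{24804 - 50727}{60485 - 54544} + 240014} + 94249 = - \frac{83987}{- \frac{25923}{5941} + 240014} + 94249 = - \frac{83987}{\frac{1425897251}{5941}} + 94249 = \left(-83987\right) \frac{5941}{1425897251} + 94249 = - \frac{498966767}{1425897251} + 94249 = \frac{134388891042732}{1425897251}$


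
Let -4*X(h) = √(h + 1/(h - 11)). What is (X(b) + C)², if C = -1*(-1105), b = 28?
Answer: 332119277/272 - 195*√901/2 ≈ 1.2181e+6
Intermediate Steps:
X(h) = -√(h + 1/(-11 + h))/4 (X(h) = -√(h + 1/(h - 11))/4 = -√(h + 1/(-11 + h))/4)
C = 1105
(X(b) + C)² = (-√(1 + 28*(-11 + 28))/√(-11 + 28)/4 + 1105)² = (-√17*√(1 + 28*17)/17/4 + 1105)² = (-√17*√(1 + 476)/17/4 + 1105)² = (-3*√901/17/4 + 1105)² = (-3*√901/68 + 1105)² = (1105 - 3*√901/68)²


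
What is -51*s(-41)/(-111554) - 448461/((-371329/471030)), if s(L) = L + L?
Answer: 99010535879109/174047207 ≈ 5.6887e+5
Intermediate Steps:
s(L) = 2*L
-51*s(-41)/(-111554) - 448461/((-371329/471030)) = -102*(-41)/(-111554) - 448461/((-371329/471030)) = -51*(-82)*(-1/111554) - 448461/((-371329*1/471030)) = 4182*(-1/111554) - 448461/(-53047/67290) = -123/3281 - 448461*(-67290/53047) = -123/3281 + 30176940690/53047 = 99010535879109/174047207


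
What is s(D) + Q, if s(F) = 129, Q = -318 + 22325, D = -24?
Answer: 22136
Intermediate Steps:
Q = 22007
s(D) + Q = 129 + 22007 = 22136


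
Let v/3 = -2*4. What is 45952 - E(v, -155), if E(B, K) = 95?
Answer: 45857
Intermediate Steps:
v = -24 (v = 3*(-2*4) = 3*(-8) = -24)
45952 - E(v, -155) = 45952 - 1*95 = 45952 - 95 = 45857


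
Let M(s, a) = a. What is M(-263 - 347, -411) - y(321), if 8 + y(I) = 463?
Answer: -866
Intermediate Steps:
y(I) = 455 (y(I) = -8 + 463 = 455)
M(-263 - 347, -411) - y(321) = -411 - 1*455 = -411 - 455 = -866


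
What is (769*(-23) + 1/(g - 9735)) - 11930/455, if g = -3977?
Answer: -22102414027/1247792 ≈ -17713.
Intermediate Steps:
(769*(-23) + 1/(g - 9735)) - 11930/455 = (769*(-23) + 1/(-3977 - 9735)) - 11930/455 = (-17687 + 1/(-13712)) - 11930*1/455 = (-17687 - 1/13712) - 2386/91 = -242524145/13712 - 2386/91 = -22102414027/1247792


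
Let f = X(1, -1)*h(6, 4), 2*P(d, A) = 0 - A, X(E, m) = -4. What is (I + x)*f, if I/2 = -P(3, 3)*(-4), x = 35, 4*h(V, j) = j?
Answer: -92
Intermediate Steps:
P(d, A) = -A/2 (P(d, A) = (0 - A)/2 = (-A)/2 = -A/2)
h(V, j) = j/4
I = -12 (I = 2*(-(-1)*3/2*(-4)) = 2*(-1*(-3/2)*(-4)) = 2*((3/2)*(-4)) = 2*(-6) = -12)
f = -4 ≈ -4.0000
(I + x)*f = (-12 + 35)*(-4) = 23*(-4) = -92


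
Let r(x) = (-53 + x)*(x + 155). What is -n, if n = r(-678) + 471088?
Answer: -853401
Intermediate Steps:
r(x) = (-53 + x)*(155 + x)
n = 853401 (n = (-8215 + (-678)**2 + 102*(-678)) + 471088 = (-8215 + 459684 - 69156) + 471088 = 382313 + 471088 = 853401)
-n = -1*853401 = -853401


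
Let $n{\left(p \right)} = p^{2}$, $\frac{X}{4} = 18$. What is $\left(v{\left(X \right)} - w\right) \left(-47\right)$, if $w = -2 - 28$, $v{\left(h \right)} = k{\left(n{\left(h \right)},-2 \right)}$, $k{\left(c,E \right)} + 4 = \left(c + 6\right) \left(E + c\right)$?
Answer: $-1264046482$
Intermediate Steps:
$X = 72$ ($X = 4 \cdot 18 = 72$)
$k{\left(c,E \right)} = -4 + \left(6 + c\right) \left(E + c\right)$ ($k{\left(c,E \right)} = -4 + \left(c + 6\right) \left(E + c\right) = -4 + \left(6 + c\right) \left(E + c\right)$)
$v{\left(h \right)} = -16 + h^{4} + 4 h^{2}$ ($v{\left(h \right)} = -4 + \left(h^{2}\right)^{2} + 6 \left(-2\right) + 6 h^{2} - 2 h^{2} = -4 + h^{4} - 12 + 6 h^{2} - 2 h^{2} = -16 + h^{4} + 4 h^{2}$)
$w = -30$ ($w = -2 - 28 = -30$)
$\left(v{\left(X \right)} - w\right) \left(-47\right) = \left(\left(-16 + 72^{4} + 4 \cdot 72^{2}\right) - -30\right) \left(-47\right) = \left(\left(-16 + 26873856 + 4 \cdot 5184\right) + 30\right) \left(-47\right) = \left(\left(-16 + 26873856 + 20736\right) + 30\right) \left(-47\right) = \left(26894576 + 30\right) \left(-47\right) = 26894606 \left(-47\right) = -1264046482$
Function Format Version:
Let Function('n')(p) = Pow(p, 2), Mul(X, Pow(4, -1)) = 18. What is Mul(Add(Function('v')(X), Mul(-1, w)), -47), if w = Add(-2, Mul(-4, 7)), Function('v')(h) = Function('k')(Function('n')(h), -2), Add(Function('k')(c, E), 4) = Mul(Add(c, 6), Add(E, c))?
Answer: -1264046482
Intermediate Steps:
X = 72 (X = Mul(4, 18) = 72)
Function('k')(c, E) = Add(-4, Mul(Add(6, c), Add(E, c))) (Function('k')(c, E) = Add(-4, Mul(Add(c, 6), Add(E, c))) = Add(-4, Mul(Add(6, c), Add(E, c))))
Function('v')(h) = Add(-16, Pow(h, 4), Mul(4, Pow(h, 2))) (Function('v')(h) = Add(-4, Pow(Pow(h, 2), 2), Mul(6, -2), Mul(6, Pow(h, 2)), Mul(-2, Pow(h, 2))) = Add(-4, Pow(h, 4), -12, Mul(6, Pow(h, 2)), Mul(-2, Pow(h, 2))) = Add(-16, Pow(h, 4), Mul(4, Pow(h, 2))))
w = -30 (w = Add(-2, -28) = -30)
Mul(Add(Function('v')(X), Mul(-1, w)), -47) = Mul(Add(Add(-16, Pow(72, 4), Mul(4, Pow(72, 2))), Mul(-1, -30)), -47) = Mul(Add(Add(-16, 26873856, Mul(4, 5184)), 30), -47) = Mul(Add(Add(-16, 26873856, 20736), 30), -47) = Mul(Add(26894576, 30), -47) = Mul(26894606, -47) = -1264046482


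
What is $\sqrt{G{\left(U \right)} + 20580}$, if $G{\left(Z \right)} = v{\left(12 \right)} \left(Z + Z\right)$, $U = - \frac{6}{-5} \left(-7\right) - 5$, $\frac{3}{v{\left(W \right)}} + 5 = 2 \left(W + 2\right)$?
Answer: $\frac{3 \sqrt{30236030}}{115} \approx 143.45$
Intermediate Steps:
$v{\left(W \right)} = \frac{3}{-1 + 2 W}$ ($v{\left(W \right)} = \frac{3}{-5 + 2 \left(W + 2\right)} = \frac{3}{-5 + 2 \left(2 + W\right)} = \frac{3}{-5 + \left(4 + 2 W\right)} = \frac{3}{-1 + 2 W}$)
$U = - \frac{67}{5}$ ($U = \left(-6\right) \left(- \frac{1}{5}\right) \left(-7\right) - 5 = \frac{6}{5} \left(-7\right) - 5 = - \frac{42}{5} - 5 = - \frac{67}{5} \approx -13.4$)
$G{\left(Z \right)} = \frac{6 Z}{23}$ ($G{\left(Z \right)} = \frac{3}{-1 + 2 \cdot 12} \left(Z + Z\right) = \frac{3}{-1 + 24} \cdot 2 Z = \frac{3}{23} \cdot 2 Z = 3 \cdot \frac{1}{23} \cdot 2 Z = \frac{3 \cdot 2 Z}{23} = \frac{6 Z}{23}$)
$\sqrt{G{\left(U \right)} + 20580} = \sqrt{\frac{6}{23} \left(- \frac{67}{5}\right) + 20580} = \sqrt{- \frac{402}{115} + 20580} = \sqrt{\frac{2366298}{115}} = \frac{3 \sqrt{30236030}}{115}$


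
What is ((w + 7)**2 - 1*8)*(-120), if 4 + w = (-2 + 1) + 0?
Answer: 480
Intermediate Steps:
w = -5 (w = -4 + ((-2 + 1) + 0) = -4 + (-1 + 0) = -4 - 1 = -5)
((w + 7)**2 - 1*8)*(-120) = ((-5 + 7)**2 - 1*8)*(-120) = (2**2 - 8)*(-120) = (4 - 8)*(-120) = -4*(-120) = 480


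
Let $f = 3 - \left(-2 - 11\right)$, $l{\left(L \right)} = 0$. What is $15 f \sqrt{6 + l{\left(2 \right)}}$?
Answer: $240 \sqrt{6} \approx 587.88$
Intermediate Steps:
$f = 16$ ($f = 3 - -13 = 3 + 13 = 16$)
$15 f \sqrt{6 + l{\left(2 \right)}} = 15 \cdot 16 \sqrt{6 + 0} = 240 \sqrt{6}$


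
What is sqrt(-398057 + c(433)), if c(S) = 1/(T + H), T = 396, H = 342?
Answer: I*sqrt(24088817330)/246 ≈ 630.92*I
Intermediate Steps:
c(S) = 1/738 (c(S) = 1/(396 + 342) = 1/738)
sqrt(-398057 + c(433)) = sqrt(-398057 + 1/738) = sqrt(-293766065/738) = I*sqrt(24088817330)/246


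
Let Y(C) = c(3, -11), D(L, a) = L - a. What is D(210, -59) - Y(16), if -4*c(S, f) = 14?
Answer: 545/2 ≈ 272.50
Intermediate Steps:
c(S, f) = -7/2 (c(S, f) = -¼*14 = -7/2)
Y(C) = -7/2
D(210, -59) - Y(16) = (210 - 1*(-59)) - 1*(-7/2) = (210 + 59) + 7/2 = 269 + 7/2 = 545/2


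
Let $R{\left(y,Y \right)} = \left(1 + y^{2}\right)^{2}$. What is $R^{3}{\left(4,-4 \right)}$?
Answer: $24137569$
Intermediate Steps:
$R^{3}{\left(4,-4 \right)} = \left(\left(1 + 4^{2}\right)^{2}\right)^{3} = \left(\left(1 + 16\right)^{2}\right)^{3} = \left(17^{2}\right)^{3} = 289^{3} = 24137569$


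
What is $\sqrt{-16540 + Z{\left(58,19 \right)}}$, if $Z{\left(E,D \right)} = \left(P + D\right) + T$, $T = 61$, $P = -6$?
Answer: $i \sqrt{16466} \approx 128.32 i$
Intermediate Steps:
$Z{\left(E,D \right)} = 55 + D$ ($Z{\left(E,D \right)} = \left(-6 + D\right) + 61 = 55 + D$)
$\sqrt{-16540 + Z{\left(58,19 \right)}} = \sqrt{-16540 + \left(55 + 19\right)} = \sqrt{-16540 + 74} = \sqrt{-16466} = i \sqrt{16466}$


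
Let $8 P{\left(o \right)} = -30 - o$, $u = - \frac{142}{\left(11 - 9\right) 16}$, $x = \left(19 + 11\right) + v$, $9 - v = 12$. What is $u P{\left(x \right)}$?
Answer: $\frac{4047}{128} \approx 31.617$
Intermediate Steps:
$v = -3$ ($v = 9 - 12 = -3$)
$x = 27$ ($x = \left(19 + 11\right) - 3 = 30 - 3 = 27$)
$u = - \frac{71}{16}$ ($u = - \frac{142}{2 \cdot 16} = - \frac{142}{32} = \left(-142\right) \frac{1}{32} = - \frac{71}{16} \approx -4.4375$)
$P{\left(o \right)} = - \frac{15}{4} - \frac{o}{8}$ ($P{\left(o \right)} = \frac{-30 - o}{8} = - \frac{15}{4} - \frac{o}{8}$)
$u P{\left(x \right)} = - \frac{71 \left(- \frac{15}{4} - \frac{27}{8}\right)}{16} = \left(- \frac{71}{16}\right) \left(- \frac{57}{8}\right) = \frac{4047}{128}$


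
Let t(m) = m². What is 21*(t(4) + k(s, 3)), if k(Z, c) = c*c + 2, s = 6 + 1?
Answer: 567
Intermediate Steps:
s = 7
k(Z, c) = 2 + c² (k(Z, c) = c² + 2 = 2 + c²)
21*(t(4) + k(s, 3)) = 21*(4² + (2 + 3²)) = 21*(16 + (2 + 9)) = 21*(16 + 11) = 21*27 = 567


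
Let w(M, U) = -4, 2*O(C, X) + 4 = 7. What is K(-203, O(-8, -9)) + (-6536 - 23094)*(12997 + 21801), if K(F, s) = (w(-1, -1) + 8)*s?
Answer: -1031064734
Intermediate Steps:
O(C, X) = 3/2 (O(C, X) = -2 + (½)*7 = -2 + 7/2 = 3/2)
K(F, s) = 4*s (K(F, s) = (-4 + 8)*s = 4*s)
K(-203, O(-8, -9)) + (-6536 - 23094)*(12997 + 21801) = 4*(3/2) + (-6536 - 23094)*(12997 + 21801) = 6 - 29630*34798 = 6 - 1031064740 = -1031064734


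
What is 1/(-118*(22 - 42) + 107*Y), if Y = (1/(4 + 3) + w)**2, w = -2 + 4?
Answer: 49/139715 ≈ 0.00035071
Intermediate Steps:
w = 2
Y = 225/49 (Y = (1/(4 + 3) + 2)**2 = (1/7 + 2)**2 = (15/7)**2 = 225/49 ≈ 4.5918)
1/(-118*(22 - 42) + 107*Y) = 1/(-118*(22 - 42) + 107*(225/49)) = 1/(-118*(-20) + 24075/49) = 1/(2360 + 24075/49) = 1/(139715/49) = 49/139715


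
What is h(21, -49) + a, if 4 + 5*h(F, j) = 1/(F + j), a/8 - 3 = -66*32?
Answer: -2362193/140 ≈ -16873.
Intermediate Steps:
a = -16872 (a = 24 + 8*(-66*32) = 24 + 8*(-2112) = 24 - 16896 = -16872)
h(F, j) = -4/5 + 1/(5*(F + j))
h(21, -49) + a = (1 - 4*21 - 4*(-49))/(5*(21 - 49)) - 16872 = (1/5)*(1 - 84 + 196)/(-28) - 16872 = (1/5)*(-1/28)*113 - 16872 = -113/140 - 16872 = -2362193/140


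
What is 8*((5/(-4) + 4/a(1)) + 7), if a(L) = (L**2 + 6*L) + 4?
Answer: 538/11 ≈ 48.909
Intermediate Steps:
a(L) = 4 + L**2 + 6*L
8*((5/(-4) + 4/a(1)) + 7) = 8*((5/(-4) + 4/(4 + 1**2 + 6*1)) + 7) = 8*((5*(-1/4) + 4/(4 + 1 + 6)) + 7) = 8*((-5/4 + 4/11) + 7) = 8*(-39/44 + 7) = 8*(269/44) = 538/11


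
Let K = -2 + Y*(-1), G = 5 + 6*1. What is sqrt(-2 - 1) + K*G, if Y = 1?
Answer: -33 + I*sqrt(3) ≈ -33.0 + 1.732*I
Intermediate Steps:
G = 11 (G = 5 + 6 = 11)
K = -3 (K = -2 + 1*(-1) = -2 - 1 = -3)
sqrt(-2 - 1) + K*G = sqrt(-2 - 1) - 3*11 = sqrt(-3) - 33 = I*sqrt(3) - 33 = -33 + I*sqrt(3)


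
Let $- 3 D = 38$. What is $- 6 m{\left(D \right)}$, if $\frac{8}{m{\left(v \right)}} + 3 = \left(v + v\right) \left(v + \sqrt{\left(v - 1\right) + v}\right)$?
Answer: $- \frac{1235952}{9554233} - \frac{32832 i \sqrt{237}}{9554233} \approx -0.12936 - 0.052902 i$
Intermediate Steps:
$D = - \frac{38}{3}$ ($D = \left(- \frac{1}{3}\right) 38 = - \frac{38}{3} \approx -12.667$)
$m{\left(v \right)} = \frac{8}{-3 + 2 v \left(v + \sqrt{-1 + 2 v}\right)}$ ($m{\left(v \right)} = \frac{8}{-3 + \left(v + v\right) \left(v + \sqrt{\left(v - 1\right) + v}\right)} = \frac{8}{-3 + 2 v \left(v + \sqrt{\left(-1 + v\right) + v}\right)} = \frac{8}{-3 + 2 v \left(v + \sqrt{-1 + 2 v}\right)}$)
$- 6 m{\left(D \right)} = - 6 \frac{8}{-3 + 2 \left(- \frac{38}{3}\right)^{2} + 2 \left(- \frac{38}{3}\right) \sqrt{-1 + 2 \left(- \frac{38}{3}\right)}} = - 6 \frac{8}{-3 + 2 \cdot \frac{1444}{9} + 2 \left(- \frac{38}{3}\right) \sqrt{-1 - \frac{76}{3}}} = - 6 \frac{8}{-3 + \frac{2888}{9} + 2 \left(- \frac{38}{3}\right) \sqrt{- \frac{79}{3}}} = - 6 \frac{8}{-3 + \frac{2888}{9} + 2 \left(- \frac{38}{3}\right) \frac{i \sqrt{237}}{3}} = - 6 \frac{8}{-3 + \frac{2888}{9} - \frac{76 i \sqrt{237}}{9}} = - 6 \frac{8}{\frac{2861}{9} - \frac{76 i \sqrt{237}}{9}} = - \frac{48}{\frac{2861}{9} - \frac{76 i \sqrt{237}}{9}}$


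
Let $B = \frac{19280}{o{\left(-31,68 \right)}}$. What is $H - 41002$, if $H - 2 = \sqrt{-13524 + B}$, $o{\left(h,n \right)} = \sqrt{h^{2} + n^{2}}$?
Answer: $-41000 + \frac{2 i \sqrt{4218436509 - 1076788 \sqrt{5585}}}{1117} \approx -41000.0 + 115.18 i$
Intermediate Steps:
$B = \frac{3856 \sqrt{5585}}{1117}$ ($B = \frac{19280}{\sqrt{\left(-31\right)^{2} + 68^{2}}} = \frac{19280}{\sqrt{961 + 4624}} = \frac{19280}{\sqrt{5585}} = 19280 \frac{\sqrt{5585}}{5585} = \frac{3856 \sqrt{5585}}{1117} \approx 257.99$)
$H = 2 + \sqrt{-13524 + \frac{3856 \sqrt{5585}}{1117}} \approx 2.0 + 115.18 i$
$H - 41002 = \left(2 + \frac{2 \sqrt{-4218436509 + 1076788 \sqrt{5585}}}{1117}\right) - 41002 = -41000 + \frac{2 \sqrt{-4218436509 + 1076788 \sqrt{5585}}}{1117}$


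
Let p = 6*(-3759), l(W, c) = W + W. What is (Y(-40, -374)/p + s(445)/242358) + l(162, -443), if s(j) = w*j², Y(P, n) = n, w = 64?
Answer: 171413427655/455511861 ≈ 376.31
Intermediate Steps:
l(W, c) = 2*W
s(j) = 64*j²
p = -22554
(Y(-40, -374)/p + s(445)/242358) + l(162, -443) = (-374/(-22554) + (64*445²)/242358) + 2*162 = (-374*(-1/22554) + (64*198025)*(1/242358)) + 324 = (187/11277 + 12673600*(1/242358)) + 324 = (187/11277 + 6336800/121179) + 324 = 23827584691/455511861 + 324 = 171413427655/455511861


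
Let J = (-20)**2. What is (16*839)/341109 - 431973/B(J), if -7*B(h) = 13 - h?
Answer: -114604883479/14667687 ≈ -7813.4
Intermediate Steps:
J = 400
B(h) = -13/7 + h/7 (B(h) = -(13 - h)/7 = -13/7 + h/7)
(16*839)/341109 - 431973/B(J) = (16*839)/341109 - 431973/(-13/7 + (1/7)*400) = 13424*(1/341109) - 431973/(-13/7 + 400/7) = 13424/341109 - 431973/387/7 = 13424/341109 - 431973*7/387 = 13424/341109 - 335979/43 = -114604883479/14667687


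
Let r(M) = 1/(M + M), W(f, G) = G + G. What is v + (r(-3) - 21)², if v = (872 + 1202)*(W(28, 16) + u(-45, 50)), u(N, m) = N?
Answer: -954503/36 ≈ -26514.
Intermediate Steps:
W(f, G) = 2*G
r(M) = 1/(2*M)
v = -26962 (v = (872 + 1202)*(2*16 - 45) = 2074*(32 - 45) = 2074*(-13) = -26962)
v + (r(-3) - 21)² = -26962 + ((½)/(-3) - 21)² = -26962 + ((½)*(-⅓) - 21)² = -26962 + (-⅙ - 21)² = -26962 + (-127/6)² = -26962 + 16129/36 = -954503/36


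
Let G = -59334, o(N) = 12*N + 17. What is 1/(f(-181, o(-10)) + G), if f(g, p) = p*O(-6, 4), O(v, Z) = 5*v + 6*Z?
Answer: -1/58716 ≈ -1.7031e-5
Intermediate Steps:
o(N) = 17 + 12*N
f(g, p) = -6*p (f(g, p) = p*(5*(-6) + 6*4) = p*(-30 + 24) = p*(-6) = -6*p)
1/(f(-181, o(-10)) + G) = 1/(-6*(17 + 12*(-10)) - 59334) = 1/(-6*(17 - 120) - 59334) = 1/(-6*(-103) - 59334) = 1/(618 - 59334) = 1/(-58716) = -1/58716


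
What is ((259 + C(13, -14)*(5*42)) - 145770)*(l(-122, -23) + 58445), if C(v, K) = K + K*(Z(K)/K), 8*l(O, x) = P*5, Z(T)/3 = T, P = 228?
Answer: -18428229425/2 ≈ -9.2141e+9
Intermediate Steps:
Z(T) = 3*T
l(O, x) = 285/2 (l(O, x) = (228*5)/8 = (⅛)*1140 = 285/2)
C(v, K) = 4*K (C(v, K) = K + K*((3*K)/K) = K + K*3 = K + 3*K = 4*K)
((259 + C(13, -14)*(5*42)) - 145770)*(l(-122, -23) + 58445) = ((259 + (4*(-14))*(5*42)) - 145770)*(285/2 + 58445) = ((259 - 56*210) - 145770)*(117175/2) = ((259 - 11760) - 145770)*(117175/2) = (-11501 - 145770)*(117175/2) = -157271*117175/2 = -18428229425/2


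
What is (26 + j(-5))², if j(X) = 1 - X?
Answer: 1024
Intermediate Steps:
(26 + j(-5))² = (26 + (1 - 1*(-5)))² = (26 + (1 + 5))² = (26 + 6)² = 32² = 1024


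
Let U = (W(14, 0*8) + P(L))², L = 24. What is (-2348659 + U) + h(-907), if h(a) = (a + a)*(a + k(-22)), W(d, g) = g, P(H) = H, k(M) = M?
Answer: -662877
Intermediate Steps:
U = 576 (U = (0*8 + 24)² = (0 + 24)² = 24² = 576)
h(a) = 2*a*(-22 + a) (h(a) = (a + a)*(a - 22) = (2*a)*(-22 + a) = 2*a*(-22 + a))
(-2348659 + U) + h(-907) = (-2348659 + 576) + 2*(-907)*(-22 - 907) = -2348083 + 2*(-907)*(-929) = -2348083 + 1685206 = -662877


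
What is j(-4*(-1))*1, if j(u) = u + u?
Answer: 8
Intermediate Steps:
j(u) = 2*u
j(-4*(-1))*1 = (2*(-4*(-1)))*1 = (2*4)*1 = 8*1 = 8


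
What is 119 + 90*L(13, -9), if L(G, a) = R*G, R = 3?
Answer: 3629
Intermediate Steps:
L(G, a) = 3*G
119 + 90*L(13, -9) = 119 + 90*(3*13) = 119 + 90*39 = 119 + 3510 = 3629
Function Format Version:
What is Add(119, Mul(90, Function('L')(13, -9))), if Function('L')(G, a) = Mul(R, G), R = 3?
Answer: 3629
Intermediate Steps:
Function('L')(G, a) = Mul(3, G)
Add(119, Mul(90, Function('L')(13, -9))) = Add(119, Mul(90, Mul(3, 13))) = Add(119, Mul(90, 39)) = Add(119, 3510) = 3629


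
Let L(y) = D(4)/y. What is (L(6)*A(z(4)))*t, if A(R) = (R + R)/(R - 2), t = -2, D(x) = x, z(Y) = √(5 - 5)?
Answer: 0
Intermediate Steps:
z(Y) = 0 (z(Y) = √0 = 0)
L(y) = 4/y
A(R) = 2*R/(-2 + R) (A(R) = (2*R)/(-2 + R) = 2*R/(-2 + R))
(L(6)*A(z(4)))*t = ((4/6)*(2*0/(-2 + 0)))*(-2) = ((4*(⅙))*(2*0/(-2)))*(-2) = (2*(2*0*(-½))/3)*(-2) = ((⅔)*0)*(-2) = 0*(-2) = 0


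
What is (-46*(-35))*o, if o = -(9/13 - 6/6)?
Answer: 6440/13 ≈ 495.38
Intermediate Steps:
o = 4/13 (o = -(9*(1/13) - 6*⅙) = -(9/13 - 1) = -1*(-4/13) = 4/13 ≈ 0.30769)
(-46*(-35))*o = -46*(-35)*(4/13) = 1610*(4/13) = 6440/13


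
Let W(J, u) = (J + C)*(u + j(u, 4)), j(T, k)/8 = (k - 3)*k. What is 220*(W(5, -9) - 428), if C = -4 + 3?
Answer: -73920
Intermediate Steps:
C = -1
j(T, k) = 8*k*(-3 + k) (j(T, k) = 8*((k - 3)*k) = 8*((-3 + k)*k) = 8*(k*(-3 + k)) = 8*k*(-3 + k))
W(J, u) = (-1 + J)*(32 + u) (W(J, u) = (J - 1)*(u + 8*4*(-3 + 4)) = (-1 + J)*(u + 8*4*1) = (-1 + J)*(u + 32) = (-1 + J)*(32 + u))
220*(W(5, -9) - 428) = 220*((-32 - 1*(-9) + 32*5 + 5*(-9)) - 428) = 220*((-32 + 9 + 160 - 45) - 428) = 220*(92 - 428) = 220*(-336) = -73920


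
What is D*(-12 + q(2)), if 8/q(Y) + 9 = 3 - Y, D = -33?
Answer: 429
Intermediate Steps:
q(Y) = 8/(-6 - Y) (q(Y) = 8/(-9 + (3 - Y)) = 8/(-6 - Y))
D*(-12 + q(2)) = -33*(-12 - 8/(6 + 2)) = -33*(-12 - 8/8) = -33*(-12 - 8*⅛) = -33*(-12 - 1) = -33*(-13) = 429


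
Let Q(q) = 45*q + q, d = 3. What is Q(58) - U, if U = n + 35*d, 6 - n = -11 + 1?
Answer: 2547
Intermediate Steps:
n = 16 (n = 6 - (-11 + 1) = 6 - 1*(-10) = 6 + 10 = 16)
Q(q) = 46*q
U = 121 (U = 16 + 35*3 = 16 + 105 = 121)
Q(58) - U = 46*58 - 1*121 = 2668 - 121 = 2547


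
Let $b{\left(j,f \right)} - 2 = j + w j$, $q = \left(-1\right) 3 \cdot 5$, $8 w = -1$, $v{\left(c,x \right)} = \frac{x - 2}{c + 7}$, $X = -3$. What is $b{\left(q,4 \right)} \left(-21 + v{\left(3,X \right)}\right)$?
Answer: $\frac{3827}{16} \approx 239.19$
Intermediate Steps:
$v{\left(c,x \right)} = \frac{-2 + x}{7 + c}$
$w = - \frac{1}{8}$ ($w = \frac{1}{8} \left(-1\right) = - \frac{1}{8} \approx -0.125$)
$q = -15$ ($q = \left(-3\right) 5 = -15$)
$b{\left(j,f \right)} = 2 + \frac{7 j}{8}$ ($b{\left(j,f \right)} = 2 + \left(j - \frac{j}{8}\right) = 2 + \frac{7 j}{8}$)
$b{\left(q,4 \right)} \left(-21 + v{\left(3,X \right)}\right) = \left(2 + \frac{7}{8} \left(-15\right)\right) \left(-21 + \frac{-2 - 3}{7 + 3}\right) = \left(2 - \frac{105}{8}\right) \left(-21 + \frac{1}{10} \left(-5\right)\right) = - \frac{89 \left(-21 + \frac{1}{10} \left(-5\right)\right)}{8} = - \frac{89 \left(-21 - \frac{1}{2}\right)}{8} = \left(- \frac{89}{8}\right) \left(- \frac{43}{2}\right) = \frac{3827}{16}$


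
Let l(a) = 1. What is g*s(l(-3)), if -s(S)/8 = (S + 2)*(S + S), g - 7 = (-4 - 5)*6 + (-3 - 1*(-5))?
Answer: 2160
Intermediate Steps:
g = -45 (g = 7 + ((-4 - 5)*6 + (-3 - 1*(-5))) = 7 + (-9*6 + (-3 + 5)) = 7 + (-54 + 2) = 7 - 52 = -45)
s(S) = -16*S*(2 + S) (s(S) = -8*(S + 2)*(S + S) = -8*(2 + S)*2*S = -16*S*(2 + S))
g*s(l(-3)) = -(-720)*(2 + 1) = -(-720)*3 = -45*(-48) = 2160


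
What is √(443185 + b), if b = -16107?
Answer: √427078 ≈ 653.51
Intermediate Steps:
√(443185 + b) = √(443185 - 16107) = √427078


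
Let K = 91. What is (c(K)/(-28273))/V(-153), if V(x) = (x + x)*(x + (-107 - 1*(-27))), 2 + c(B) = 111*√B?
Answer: 1/1007904177 - 37*√91/671936118 ≈ -5.2429e-7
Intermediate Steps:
c(B) = -2 + 111*√B
V(x) = 2*x*(-80 + x) (V(x) = (2*x)*(x + (-107 + 27)) = (2*x)*(x - 80) = (2*x)*(-80 + x) = 2*x*(-80 + x))
(c(K)/(-28273))/V(-153) = ((-2 + 111*√91)/(-28273))/((2*(-153)*(-80 - 153))) = ((-2 + 111*√91)*(-1/28273))/((2*(-153)*(-233))) = (2/28273 - 111*√91/28273)/71298 = (2/28273 - 111*√91/28273)*(1/71298) = 1/1007904177 - 37*√91/671936118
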